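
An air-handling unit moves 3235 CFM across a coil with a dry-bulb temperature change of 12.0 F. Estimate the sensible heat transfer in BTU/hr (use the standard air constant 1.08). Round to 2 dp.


Q = 1.08 * 3235 * 12.0 = 41925.60 BTU/hr

41925.60 BTU/hr


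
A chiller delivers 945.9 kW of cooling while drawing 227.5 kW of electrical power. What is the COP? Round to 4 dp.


COP = 945.9 / 227.5 = 4.1578

4.1578


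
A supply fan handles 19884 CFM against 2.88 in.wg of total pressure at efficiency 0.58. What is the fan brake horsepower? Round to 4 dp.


BHP = 19884 * 2.88 / (6356 * 0.58) = 15.5340 hp

15.5340 hp


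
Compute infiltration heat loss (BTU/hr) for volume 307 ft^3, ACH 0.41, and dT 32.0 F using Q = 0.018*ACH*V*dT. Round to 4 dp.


Q = 0.018 * 0.41 * 307 * 32.0 = 72.5011 BTU/hr

72.5011 BTU/hr


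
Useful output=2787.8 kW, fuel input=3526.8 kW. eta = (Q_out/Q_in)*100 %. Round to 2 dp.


eta = (2787.8/3526.8)*100 = 79.05 %

79.05 %


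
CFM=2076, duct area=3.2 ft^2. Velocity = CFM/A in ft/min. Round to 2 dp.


V = 2076 / 3.2 = 648.75 ft/min

648.75 ft/min


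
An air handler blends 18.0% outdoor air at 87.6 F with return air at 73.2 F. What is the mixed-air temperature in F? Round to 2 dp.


T_mix = 73.2 + (18.0/100)*(87.6-73.2) = 75.79 F

75.79 F


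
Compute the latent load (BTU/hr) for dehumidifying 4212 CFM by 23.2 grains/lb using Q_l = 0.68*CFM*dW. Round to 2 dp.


Q = 0.68 * 4212 * 23.2 = 66448.51 BTU/hr

66448.51 BTU/hr


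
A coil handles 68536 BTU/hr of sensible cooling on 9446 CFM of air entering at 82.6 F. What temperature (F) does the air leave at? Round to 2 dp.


dT = 68536/(1.08*9446) = 6.7181
T_leave = 82.6 - 6.7181 = 75.88 F

75.88 F


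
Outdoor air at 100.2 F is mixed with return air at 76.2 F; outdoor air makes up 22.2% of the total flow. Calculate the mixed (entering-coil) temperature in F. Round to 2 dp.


T_mix = 76.2 + (22.2/100)*(100.2-76.2) = 81.53 F

81.53 F


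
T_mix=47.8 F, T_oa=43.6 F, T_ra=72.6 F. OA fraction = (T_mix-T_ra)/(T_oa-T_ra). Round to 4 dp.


frac = (47.8 - 72.6) / (43.6 - 72.6) = 0.8552

0.8552


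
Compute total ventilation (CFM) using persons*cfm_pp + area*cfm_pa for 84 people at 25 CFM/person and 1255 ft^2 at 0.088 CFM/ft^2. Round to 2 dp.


Total = 84*25 + 1255*0.088 = 2210.44 CFM

2210.44 CFM


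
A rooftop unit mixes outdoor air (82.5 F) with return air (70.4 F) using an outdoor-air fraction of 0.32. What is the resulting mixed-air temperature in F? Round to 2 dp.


T_mix = 0.32*82.5 + 0.68*70.4 = 74.27 F

74.27 F


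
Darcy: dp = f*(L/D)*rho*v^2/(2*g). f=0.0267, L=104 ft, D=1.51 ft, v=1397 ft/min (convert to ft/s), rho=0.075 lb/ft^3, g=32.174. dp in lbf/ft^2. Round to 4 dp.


v_fps = 1397/60 = 23.2833 ft/s
dp = 0.0267*(104/1.51)*0.075*23.2833^2/(2*32.174) = 1.1619 lbf/ft^2

1.1619 lbf/ft^2


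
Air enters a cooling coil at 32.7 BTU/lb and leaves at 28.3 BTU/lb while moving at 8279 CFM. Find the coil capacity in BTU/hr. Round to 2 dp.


Q = 4.5 * 8279 * (32.7 - 28.3) = 163924.20 BTU/hr

163924.20 BTU/hr


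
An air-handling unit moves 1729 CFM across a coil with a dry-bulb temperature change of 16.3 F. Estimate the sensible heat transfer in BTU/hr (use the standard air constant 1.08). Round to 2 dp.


Q = 1.08 * 1729 * 16.3 = 30437.32 BTU/hr

30437.32 BTU/hr


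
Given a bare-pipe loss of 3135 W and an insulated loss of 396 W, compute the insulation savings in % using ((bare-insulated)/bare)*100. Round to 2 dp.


Savings = ((3135-396)/3135)*100 = 87.37 %

87.37 %


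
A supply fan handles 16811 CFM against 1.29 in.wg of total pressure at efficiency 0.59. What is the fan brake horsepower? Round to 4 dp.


BHP = 16811 * 1.29 / (6356 * 0.59) = 5.7829 hp

5.7829 hp


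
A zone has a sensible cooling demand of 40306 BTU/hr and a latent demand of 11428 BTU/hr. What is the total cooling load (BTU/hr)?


Qt = 40306 + 11428 = 51734 BTU/hr

51734 BTU/hr


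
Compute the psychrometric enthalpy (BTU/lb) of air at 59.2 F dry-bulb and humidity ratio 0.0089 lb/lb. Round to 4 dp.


h = 0.24*59.2 + 0.0089*(1061+0.444*59.2) = 23.8848 BTU/lb

23.8848 BTU/lb


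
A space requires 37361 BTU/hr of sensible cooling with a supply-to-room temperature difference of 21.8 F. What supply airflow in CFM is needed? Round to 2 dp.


CFM = 37361 / (1.08 * 21.8) = 1586.86

1586.86 CFM


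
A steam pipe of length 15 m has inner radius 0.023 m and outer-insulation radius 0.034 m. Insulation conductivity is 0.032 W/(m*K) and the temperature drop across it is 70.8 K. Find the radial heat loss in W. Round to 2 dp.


Q = 2*pi*0.032*15*70.8/ln(0.034/0.023) = 546.29 W

546.29 W


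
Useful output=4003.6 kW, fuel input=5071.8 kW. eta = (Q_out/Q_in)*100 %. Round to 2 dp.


eta = (4003.6/5071.8)*100 = 78.94 %

78.94 %


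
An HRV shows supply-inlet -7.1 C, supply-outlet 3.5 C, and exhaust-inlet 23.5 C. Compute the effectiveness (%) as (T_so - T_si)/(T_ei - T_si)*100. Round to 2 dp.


eff = (3.5-(-7.1))/(23.5-(-7.1))*100 = 34.64 %

34.64 %


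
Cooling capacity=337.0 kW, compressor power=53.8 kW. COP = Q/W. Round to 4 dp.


COP = 337.0 / 53.8 = 6.2639

6.2639


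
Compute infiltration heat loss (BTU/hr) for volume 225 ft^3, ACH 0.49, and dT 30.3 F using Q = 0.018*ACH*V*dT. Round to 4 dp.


Q = 0.018 * 0.49 * 225 * 30.3 = 60.1304 BTU/hr

60.1304 BTU/hr


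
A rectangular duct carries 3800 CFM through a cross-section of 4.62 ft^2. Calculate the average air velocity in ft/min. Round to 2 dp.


V = 3800 / 4.62 = 822.51 ft/min

822.51 ft/min


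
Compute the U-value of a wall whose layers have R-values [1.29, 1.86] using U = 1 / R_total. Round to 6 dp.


R_total = 1.29 + 1.86 = 3.15
U = 1/3.15 = 0.317460

0.317460


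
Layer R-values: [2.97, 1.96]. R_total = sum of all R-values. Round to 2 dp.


R_total = 2.97 + 1.96 = 4.93

4.93


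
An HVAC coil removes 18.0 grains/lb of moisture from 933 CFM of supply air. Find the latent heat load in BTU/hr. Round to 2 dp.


Q = 0.68 * 933 * 18.0 = 11419.92 BTU/hr

11419.92 BTU/hr


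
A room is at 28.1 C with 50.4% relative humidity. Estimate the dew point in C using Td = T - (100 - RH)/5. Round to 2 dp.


Td = 28.1 - (100-50.4)/5 = 18.18 C

18.18 C


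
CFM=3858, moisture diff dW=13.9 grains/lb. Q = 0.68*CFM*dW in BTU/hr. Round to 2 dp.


Q = 0.68 * 3858 * 13.9 = 36465.82 BTU/hr

36465.82 BTU/hr


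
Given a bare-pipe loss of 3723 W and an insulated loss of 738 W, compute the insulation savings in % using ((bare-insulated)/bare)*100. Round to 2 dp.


Savings = ((3723-738)/3723)*100 = 80.18 %

80.18 %


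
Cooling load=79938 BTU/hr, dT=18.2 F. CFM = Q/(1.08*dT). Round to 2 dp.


CFM = 79938 / (1.08 * 18.2) = 4066.85

4066.85 CFM


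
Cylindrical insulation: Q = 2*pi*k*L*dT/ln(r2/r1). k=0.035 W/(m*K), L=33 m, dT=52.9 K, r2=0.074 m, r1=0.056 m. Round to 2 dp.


Q = 2*pi*0.035*33*52.9/ln(0.074/0.056) = 1377.40 W

1377.40 W


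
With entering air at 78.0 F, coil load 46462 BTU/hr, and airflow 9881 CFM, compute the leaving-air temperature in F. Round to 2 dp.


dT = 46462/(1.08*9881) = 4.3538
T_leave = 78.0 - 4.3538 = 73.65 F

73.65 F


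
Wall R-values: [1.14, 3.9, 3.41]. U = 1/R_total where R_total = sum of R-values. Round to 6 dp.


R_total = 1.14 + 3.9 + 3.41 = 8.45
U = 1/8.45 = 0.118343

0.118343


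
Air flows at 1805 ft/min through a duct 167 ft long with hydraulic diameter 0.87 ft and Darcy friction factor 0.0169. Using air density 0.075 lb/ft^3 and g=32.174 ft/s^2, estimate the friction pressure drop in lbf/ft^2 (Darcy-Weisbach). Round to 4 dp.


v_fps = 1805/60 = 30.0833 ft/s
dp = 0.0169*(167/0.87)*0.075*30.0833^2/(2*32.174) = 3.4219 lbf/ft^2

3.4219 lbf/ft^2


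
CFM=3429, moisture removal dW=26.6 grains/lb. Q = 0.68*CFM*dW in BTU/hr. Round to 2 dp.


Q = 0.68 * 3429 * 26.6 = 62023.75 BTU/hr

62023.75 BTU/hr


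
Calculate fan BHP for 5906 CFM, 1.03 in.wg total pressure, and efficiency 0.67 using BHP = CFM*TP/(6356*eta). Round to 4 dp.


BHP = 5906 * 1.03 / (6356 * 0.67) = 1.4285 hp

1.4285 hp


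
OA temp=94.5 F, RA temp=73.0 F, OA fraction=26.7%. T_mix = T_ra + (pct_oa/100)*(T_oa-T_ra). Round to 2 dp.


T_mix = 73.0 + (26.7/100)*(94.5-73.0) = 78.74 F

78.74 F


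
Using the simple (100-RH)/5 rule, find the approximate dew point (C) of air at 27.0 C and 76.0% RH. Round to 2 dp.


Td = 27.0 - (100-76.0)/5 = 22.20 C

22.20 C


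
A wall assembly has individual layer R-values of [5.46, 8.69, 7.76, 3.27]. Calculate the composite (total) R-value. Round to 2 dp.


R_total = 5.46 + 8.69 + 7.76 + 3.27 = 25.18

25.18


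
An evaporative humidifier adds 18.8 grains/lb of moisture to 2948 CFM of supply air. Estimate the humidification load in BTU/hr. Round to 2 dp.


Q = 0.68 * 2948 * 18.8 = 37687.23 BTU/hr

37687.23 BTU/hr


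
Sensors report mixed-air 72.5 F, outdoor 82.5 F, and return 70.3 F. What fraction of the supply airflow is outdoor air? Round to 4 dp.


frac = (72.5 - 70.3) / (82.5 - 70.3) = 0.1803

0.1803


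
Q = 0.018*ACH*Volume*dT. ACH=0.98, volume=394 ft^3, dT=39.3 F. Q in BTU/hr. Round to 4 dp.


Q = 0.018 * 0.98 * 394 * 39.3 = 273.1413 BTU/hr

273.1413 BTU/hr


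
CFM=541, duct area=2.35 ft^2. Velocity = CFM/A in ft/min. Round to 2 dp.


V = 541 / 2.35 = 230.21 ft/min

230.21 ft/min


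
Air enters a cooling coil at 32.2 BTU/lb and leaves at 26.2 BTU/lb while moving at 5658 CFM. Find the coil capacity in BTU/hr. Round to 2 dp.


Q = 4.5 * 5658 * (32.2 - 26.2) = 152766.00 BTU/hr

152766.00 BTU/hr


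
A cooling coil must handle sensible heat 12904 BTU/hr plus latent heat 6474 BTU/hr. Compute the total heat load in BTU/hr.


Qt = 12904 + 6474 = 19378 BTU/hr

19378 BTU/hr


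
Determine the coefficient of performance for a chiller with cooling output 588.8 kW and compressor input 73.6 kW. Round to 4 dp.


COP = 588.8 / 73.6 = 8.0000

8.0000


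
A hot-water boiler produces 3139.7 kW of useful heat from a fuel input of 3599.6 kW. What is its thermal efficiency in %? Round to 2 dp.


eta = (3139.7/3599.6)*100 = 87.22 %

87.22 %


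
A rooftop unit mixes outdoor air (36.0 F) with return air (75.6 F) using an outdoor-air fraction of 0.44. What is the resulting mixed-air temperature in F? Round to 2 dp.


T_mix = 0.44*36.0 + 0.56*75.6 = 58.18 F

58.18 F


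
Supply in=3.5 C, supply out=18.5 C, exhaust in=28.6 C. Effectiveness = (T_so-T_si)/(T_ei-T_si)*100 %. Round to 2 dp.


eff = (18.5-3.5)/(28.6-3.5)*100 = 59.76 %

59.76 %


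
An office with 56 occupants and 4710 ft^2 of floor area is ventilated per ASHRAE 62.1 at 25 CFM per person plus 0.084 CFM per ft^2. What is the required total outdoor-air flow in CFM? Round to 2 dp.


Total = 56*25 + 4710*0.084 = 1795.64 CFM

1795.64 CFM


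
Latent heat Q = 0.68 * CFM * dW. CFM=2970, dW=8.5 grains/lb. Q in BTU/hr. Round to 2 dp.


Q = 0.68 * 2970 * 8.5 = 17166.60 BTU/hr

17166.60 BTU/hr


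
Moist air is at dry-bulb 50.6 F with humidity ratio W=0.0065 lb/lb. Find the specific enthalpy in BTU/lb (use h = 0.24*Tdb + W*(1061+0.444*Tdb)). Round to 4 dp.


h = 0.24*50.6 + 0.0065*(1061+0.444*50.6) = 19.1865 BTU/lb

19.1865 BTU/lb


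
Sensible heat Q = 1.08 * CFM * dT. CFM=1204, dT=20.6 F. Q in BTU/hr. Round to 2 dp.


Q = 1.08 * 1204 * 20.6 = 26786.59 BTU/hr

26786.59 BTU/hr


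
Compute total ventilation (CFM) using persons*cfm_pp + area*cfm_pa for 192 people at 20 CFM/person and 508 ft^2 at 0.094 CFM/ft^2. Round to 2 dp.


Total = 192*20 + 508*0.094 = 3887.75 CFM

3887.75 CFM


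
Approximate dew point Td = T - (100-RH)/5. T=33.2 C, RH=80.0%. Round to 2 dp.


Td = 33.2 - (100-80.0)/5 = 29.20 C

29.20 C


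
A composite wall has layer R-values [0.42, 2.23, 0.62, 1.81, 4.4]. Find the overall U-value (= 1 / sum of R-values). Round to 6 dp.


R_total = 0.42 + 2.23 + 0.62 + 1.81 + 4.4 = 9.48
U = 1/9.48 = 0.105485

0.105485


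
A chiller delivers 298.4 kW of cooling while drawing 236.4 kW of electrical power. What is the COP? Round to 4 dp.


COP = 298.4 / 236.4 = 1.2623

1.2623


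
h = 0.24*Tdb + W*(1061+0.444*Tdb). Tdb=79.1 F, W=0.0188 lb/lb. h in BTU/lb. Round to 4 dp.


h = 0.24*79.1 + 0.0188*(1061+0.444*79.1) = 39.5911 BTU/lb

39.5911 BTU/lb


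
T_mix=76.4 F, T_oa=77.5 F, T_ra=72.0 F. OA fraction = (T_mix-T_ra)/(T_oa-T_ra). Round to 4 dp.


frac = (76.4 - 72.0) / (77.5 - 72.0) = 0.8000

0.8000


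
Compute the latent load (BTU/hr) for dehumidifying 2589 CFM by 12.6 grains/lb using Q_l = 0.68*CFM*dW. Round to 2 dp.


Q = 0.68 * 2589 * 12.6 = 22182.55 BTU/hr

22182.55 BTU/hr


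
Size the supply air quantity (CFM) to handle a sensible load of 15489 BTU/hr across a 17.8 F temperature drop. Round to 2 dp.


CFM = 15489 / (1.08 * 17.8) = 805.71

805.71 CFM


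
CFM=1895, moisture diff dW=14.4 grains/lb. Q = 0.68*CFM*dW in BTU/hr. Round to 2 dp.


Q = 0.68 * 1895 * 14.4 = 18555.84 BTU/hr

18555.84 BTU/hr


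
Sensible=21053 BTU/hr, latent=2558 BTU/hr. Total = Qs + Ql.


Qt = 21053 + 2558 = 23611 BTU/hr

23611 BTU/hr


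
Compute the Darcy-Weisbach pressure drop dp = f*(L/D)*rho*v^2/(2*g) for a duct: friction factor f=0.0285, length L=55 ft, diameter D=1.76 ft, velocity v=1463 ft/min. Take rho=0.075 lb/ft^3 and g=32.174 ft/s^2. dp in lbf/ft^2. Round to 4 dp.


v_fps = 1463/60 = 24.3833 ft/s
dp = 0.0285*(55/1.76)*0.075*24.3833^2/(2*32.174) = 0.6172 lbf/ft^2

0.6172 lbf/ft^2


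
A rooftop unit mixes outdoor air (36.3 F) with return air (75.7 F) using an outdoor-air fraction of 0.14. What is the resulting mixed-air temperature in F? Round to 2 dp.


T_mix = 0.14*36.3 + 0.86*75.7 = 70.18 F

70.18 F


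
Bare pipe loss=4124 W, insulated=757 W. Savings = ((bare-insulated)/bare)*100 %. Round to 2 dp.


Savings = ((4124-757)/4124)*100 = 81.64 %

81.64 %


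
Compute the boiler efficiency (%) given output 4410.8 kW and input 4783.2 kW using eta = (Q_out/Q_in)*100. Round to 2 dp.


eta = (4410.8/4783.2)*100 = 92.21 %

92.21 %


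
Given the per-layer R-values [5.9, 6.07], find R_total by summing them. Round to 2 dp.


R_total = 5.9 + 6.07 = 11.97

11.97


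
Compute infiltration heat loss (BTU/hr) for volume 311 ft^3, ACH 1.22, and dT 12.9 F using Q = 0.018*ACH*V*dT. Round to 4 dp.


Q = 0.018 * 1.22 * 311 * 12.9 = 88.1013 BTU/hr

88.1013 BTU/hr


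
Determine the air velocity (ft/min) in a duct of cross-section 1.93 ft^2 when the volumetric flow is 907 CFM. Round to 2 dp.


V = 907 / 1.93 = 469.95 ft/min

469.95 ft/min


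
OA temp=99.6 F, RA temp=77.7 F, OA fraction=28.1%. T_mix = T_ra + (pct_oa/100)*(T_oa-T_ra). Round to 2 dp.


T_mix = 77.7 + (28.1/100)*(99.6-77.7) = 83.85 F

83.85 F


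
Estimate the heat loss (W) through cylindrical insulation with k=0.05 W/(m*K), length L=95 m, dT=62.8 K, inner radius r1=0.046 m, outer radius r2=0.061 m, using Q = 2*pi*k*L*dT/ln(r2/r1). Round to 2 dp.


Q = 2*pi*0.05*95*62.8/ln(0.061/0.046) = 6640.89 W

6640.89 W


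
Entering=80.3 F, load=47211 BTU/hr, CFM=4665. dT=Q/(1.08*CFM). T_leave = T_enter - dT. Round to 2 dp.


dT = 47211/(1.08*4665) = 9.3706
T_leave = 80.3 - 9.3706 = 70.93 F

70.93 F


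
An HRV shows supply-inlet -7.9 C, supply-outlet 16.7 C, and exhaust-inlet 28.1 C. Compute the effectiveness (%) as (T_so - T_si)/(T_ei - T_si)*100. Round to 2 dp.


eff = (16.7-(-7.9))/(28.1-(-7.9))*100 = 68.33 %

68.33 %


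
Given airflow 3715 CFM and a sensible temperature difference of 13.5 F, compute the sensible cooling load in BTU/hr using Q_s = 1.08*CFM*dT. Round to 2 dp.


Q = 1.08 * 3715 * 13.5 = 54164.70 BTU/hr

54164.70 BTU/hr


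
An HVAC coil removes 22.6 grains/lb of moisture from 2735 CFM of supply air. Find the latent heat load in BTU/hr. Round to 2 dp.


Q = 0.68 * 2735 * 22.6 = 42031.48 BTU/hr

42031.48 BTU/hr


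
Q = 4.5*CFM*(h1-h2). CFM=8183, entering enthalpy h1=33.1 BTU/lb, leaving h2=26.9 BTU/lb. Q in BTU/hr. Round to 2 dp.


Q = 4.5 * 8183 * (33.1 - 26.9) = 228305.70 BTU/hr

228305.70 BTU/hr


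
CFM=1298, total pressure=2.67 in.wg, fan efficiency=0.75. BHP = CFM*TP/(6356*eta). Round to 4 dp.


BHP = 1298 * 2.67 / (6356 * 0.75) = 0.7270 hp

0.7270 hp


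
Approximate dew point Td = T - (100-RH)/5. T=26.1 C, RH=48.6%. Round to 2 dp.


Td = 26.1 - (100-48.6)/5 = 15.82 C

15.82 C


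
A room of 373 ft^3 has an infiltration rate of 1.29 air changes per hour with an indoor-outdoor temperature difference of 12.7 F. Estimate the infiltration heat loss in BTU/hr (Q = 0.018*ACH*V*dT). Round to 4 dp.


Q = 0.018 * 1.29 * 373 * 12.7 = 109.9955 BTU/hr

109.9955 BTU/hr


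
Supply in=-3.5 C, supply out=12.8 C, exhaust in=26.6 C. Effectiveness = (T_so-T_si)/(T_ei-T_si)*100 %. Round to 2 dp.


eff = (12.8-(-3.5))/(26.6-(-3.5))*100 = 54.15 %

54.15 %


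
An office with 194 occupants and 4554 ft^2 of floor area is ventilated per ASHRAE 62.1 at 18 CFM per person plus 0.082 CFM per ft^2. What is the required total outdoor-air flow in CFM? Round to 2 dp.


Total = 194*18 + 4554*0.082 = 3865.43 CFM

3865.43 CFM


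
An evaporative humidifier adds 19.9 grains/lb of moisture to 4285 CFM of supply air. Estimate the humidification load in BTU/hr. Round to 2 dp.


Q = 0.68 * 4285 * 19.9 = 57984.62 BTU/hr

57984.62 BTU/hr


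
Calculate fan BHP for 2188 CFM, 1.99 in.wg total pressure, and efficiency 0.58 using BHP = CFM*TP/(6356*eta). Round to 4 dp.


BHP = 2188 * 1.99 / (6356 * 0.58) = 1.1811 hp

1.1811 hp


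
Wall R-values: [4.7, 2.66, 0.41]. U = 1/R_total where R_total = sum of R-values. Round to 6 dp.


R_total = 4.7 + 2.66 + 0.41 = 7.77
U = 1/7.77 = 0.128700

0.128700


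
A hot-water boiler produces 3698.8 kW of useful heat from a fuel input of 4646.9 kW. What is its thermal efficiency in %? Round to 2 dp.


eta = (3698.8/4646.9)*100 = 79.60 %

79.60 %


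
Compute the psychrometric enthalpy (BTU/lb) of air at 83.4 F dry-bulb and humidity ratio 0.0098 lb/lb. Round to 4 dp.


h = 0.24*83.4 + 0.0098*(1061+0.444*83.4) = 30.7767 BTU/lb

30.7767 BTU/lb


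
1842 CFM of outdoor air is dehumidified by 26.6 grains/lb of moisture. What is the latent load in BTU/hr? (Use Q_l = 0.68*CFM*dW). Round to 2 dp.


Q = 0.68 * 1842 * 26.6 = 33318.10 BTU/hr

33318.10 BTU/hr


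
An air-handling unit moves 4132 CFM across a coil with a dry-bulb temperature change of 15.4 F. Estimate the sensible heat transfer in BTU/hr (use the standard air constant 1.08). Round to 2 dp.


Q = 1.08 * 4132 * 15.4 = 68723.42 BTU/hr

68723.42 BTU/hr


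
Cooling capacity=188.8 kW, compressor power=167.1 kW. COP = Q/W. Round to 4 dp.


COP = 188.8 / 167.1 = 1.1299

1.1299


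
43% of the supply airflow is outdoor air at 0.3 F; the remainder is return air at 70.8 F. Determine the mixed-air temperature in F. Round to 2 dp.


T_mix = 0.43*0.3 + 0.57*70.8 = 40.49 F

40.49 F


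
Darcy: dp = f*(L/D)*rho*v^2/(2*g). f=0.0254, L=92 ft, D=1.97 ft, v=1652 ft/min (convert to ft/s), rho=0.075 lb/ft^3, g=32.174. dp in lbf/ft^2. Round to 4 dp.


v_fps = 1652/60 = 27.5333 ft/s
dp = 0.0254*(92/1.97)*0.075*27.5333^2/(2*32.174) = 1.0481 lbf/ft^2

1.0481 lbf/ft^2


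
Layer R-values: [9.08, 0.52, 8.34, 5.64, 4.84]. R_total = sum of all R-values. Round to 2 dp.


R_total = 9.08 + 0.52 + 8.34 + 5.64 + 4.84 = 28.42

28.42


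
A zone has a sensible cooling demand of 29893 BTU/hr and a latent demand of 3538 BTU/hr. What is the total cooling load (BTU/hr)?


Qt = 29893 + 3538 = 33431 BTU/hr

33431 BTU/hr


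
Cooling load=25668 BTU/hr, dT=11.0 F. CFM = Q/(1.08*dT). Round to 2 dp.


CFM = 25668 / (1.08 * 11.0) = 2160.61

2160.61 CFM


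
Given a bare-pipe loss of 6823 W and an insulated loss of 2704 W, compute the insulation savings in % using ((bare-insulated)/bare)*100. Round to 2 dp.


Savings = ((6823-2704)/6823)*100 = 60.37 %

60.37 %


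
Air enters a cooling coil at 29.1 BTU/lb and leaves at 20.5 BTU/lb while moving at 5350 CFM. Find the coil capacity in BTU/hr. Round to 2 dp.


Q = 4.5 * 5350 * (29.1 - 20.5) = 207045.00 BTU/hr

207045.00 BTU/hr


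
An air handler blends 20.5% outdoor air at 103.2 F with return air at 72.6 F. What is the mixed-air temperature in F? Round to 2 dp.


T_mix = 72.6 + (20.5/100)*(103.2-72.6) = 78.87 F

78.87 F


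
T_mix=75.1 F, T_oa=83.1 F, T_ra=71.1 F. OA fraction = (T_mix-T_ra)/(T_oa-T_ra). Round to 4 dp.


frac = (75.1 - 71.1) / (83.1 - 71.1) = 0.3333

0.3333


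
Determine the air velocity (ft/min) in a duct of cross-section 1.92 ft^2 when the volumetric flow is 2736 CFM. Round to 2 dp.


V = 2736 / 1.92 = 1425.00 ft/min

1425.00 ft/min


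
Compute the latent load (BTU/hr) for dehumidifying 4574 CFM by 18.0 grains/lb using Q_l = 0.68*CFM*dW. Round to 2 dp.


Q = 0.68 * 4574 * 18.0 = 55985.76 BTU/hr

55985.76 BTU/hr


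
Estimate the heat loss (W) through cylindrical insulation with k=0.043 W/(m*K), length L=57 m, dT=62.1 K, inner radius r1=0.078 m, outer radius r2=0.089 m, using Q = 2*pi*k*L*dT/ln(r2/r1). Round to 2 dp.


Q = 2*pi*0.043*57*62.1/ln(0.089/0.078) = 7249.02 W

7249.02 W


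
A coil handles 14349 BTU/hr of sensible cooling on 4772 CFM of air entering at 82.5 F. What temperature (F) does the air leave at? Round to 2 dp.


dT = 14349/(1.08*4772) = 2.7842
T_leave = 82.5 - 2.7842 = 79.72 F

79.72 F


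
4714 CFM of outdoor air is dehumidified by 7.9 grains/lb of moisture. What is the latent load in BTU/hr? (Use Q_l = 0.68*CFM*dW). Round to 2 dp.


Q = 0.68 * 4714 * 7.9 = 25323.61 BTU/hr

25323.61 BTU/hr


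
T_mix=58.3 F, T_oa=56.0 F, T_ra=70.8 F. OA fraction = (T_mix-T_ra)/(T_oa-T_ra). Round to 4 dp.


frac = (58.3 - 70.8) / (56.0 - 70.8) = 0.8446

0.8446


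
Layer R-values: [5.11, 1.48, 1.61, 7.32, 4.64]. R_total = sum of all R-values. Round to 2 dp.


R_total = 5.11 + 1.48 + 1.61 + 7.32 + 4.64 = 20.16

20.16


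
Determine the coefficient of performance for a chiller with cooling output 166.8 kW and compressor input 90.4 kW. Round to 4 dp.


COP = 166.8 / 90.4 = 1.8451

1.8451


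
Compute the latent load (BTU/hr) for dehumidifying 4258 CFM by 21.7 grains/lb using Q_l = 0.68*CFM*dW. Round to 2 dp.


Q = 0.68 * 4258 * 21.7 = 62831.05 BTU/hr

62831.05 BTU/hr


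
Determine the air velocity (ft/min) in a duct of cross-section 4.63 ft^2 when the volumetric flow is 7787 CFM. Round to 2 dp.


V = 7787 / 4.63 = 1681.86 ft/min

1681.86 ft/min


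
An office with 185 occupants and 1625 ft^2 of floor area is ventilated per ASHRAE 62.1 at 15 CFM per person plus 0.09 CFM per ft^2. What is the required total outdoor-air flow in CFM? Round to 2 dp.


Total = 185*15 + 1625*0.09 = 2921.25 CFM

2921.25 CFM


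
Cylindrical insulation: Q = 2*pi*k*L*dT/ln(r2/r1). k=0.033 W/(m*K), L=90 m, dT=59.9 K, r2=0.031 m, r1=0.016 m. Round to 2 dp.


Q = 2*pi*0.033*90*59.9/ln(0.031/0.016) = 1690.05 W

1690.05 W


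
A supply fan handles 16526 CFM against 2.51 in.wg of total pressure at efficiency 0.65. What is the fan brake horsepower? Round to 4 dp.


BHP = 16526 * 2.51 / (6356 * 0.65) = 10.0402 hp

10.0402 hp


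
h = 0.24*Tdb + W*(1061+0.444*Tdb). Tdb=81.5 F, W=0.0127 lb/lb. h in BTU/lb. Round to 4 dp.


h = 0.24*81.5 + 0.0127*(1061+0.444*81.5) = 33.4943 BTU/lb

33.4943 BTU/lb


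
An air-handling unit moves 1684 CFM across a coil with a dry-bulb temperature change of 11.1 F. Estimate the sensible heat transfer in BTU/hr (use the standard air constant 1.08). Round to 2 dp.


Q = 1.08 * 1684 * 11.1 = 20187.79 BTU/hr

20187.79 BTU/hr


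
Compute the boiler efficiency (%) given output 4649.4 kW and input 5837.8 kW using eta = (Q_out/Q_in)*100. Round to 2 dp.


eta = (4649.4/5837.8)*100 = 79.64 %

79.64 %


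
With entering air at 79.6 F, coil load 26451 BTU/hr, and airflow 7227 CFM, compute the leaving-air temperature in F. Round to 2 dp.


dT = 26451/(1.08*7227) = 3.3889
T_leave = 79.6 - 3.3889 = 76.21 F

76.21 F


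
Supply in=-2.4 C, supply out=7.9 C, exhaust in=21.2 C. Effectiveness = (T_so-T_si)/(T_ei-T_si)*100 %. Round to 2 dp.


eff = (7.9-(-2.4))/(21.2-(-2.4))*100 = 43.64 %

43.64 %


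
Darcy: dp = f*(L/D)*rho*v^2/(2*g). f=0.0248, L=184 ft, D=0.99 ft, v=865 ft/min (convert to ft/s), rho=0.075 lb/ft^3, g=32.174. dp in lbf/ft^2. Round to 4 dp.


v_fps = 865/60 = 14.4167 ft/s
dp = 0.0248*(184/0.99)*0.075*14.4167^2/(2*32.174) = 1.1166 lbf/ft^2

1.1166 lbf/ft^2


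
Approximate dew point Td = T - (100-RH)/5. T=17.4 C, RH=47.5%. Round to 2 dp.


Td = 17.4 - (100-47.5)/5 = 6.90 C

6.90 C


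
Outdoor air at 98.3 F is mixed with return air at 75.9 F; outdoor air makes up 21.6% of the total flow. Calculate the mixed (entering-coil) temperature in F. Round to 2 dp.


T_mix = 75.9 + (21.6/100)*(98.3-75.9) = 80.74 F

80.74 F


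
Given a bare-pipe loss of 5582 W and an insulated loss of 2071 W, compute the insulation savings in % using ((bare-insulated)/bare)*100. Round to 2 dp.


Savings = ((5582-2071)/5582)*100 = 62.90 %

62.90 %


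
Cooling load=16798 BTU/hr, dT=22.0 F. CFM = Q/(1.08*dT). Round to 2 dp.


CFM = 16798 / (1.08 * 22.0) = 706.99

706.99 CFM


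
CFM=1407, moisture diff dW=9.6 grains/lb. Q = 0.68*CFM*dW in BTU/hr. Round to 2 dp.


Q = 0.68 * 1407 * 9.6 = 9184.90 BTU/hr

9184.90 BTU/hr


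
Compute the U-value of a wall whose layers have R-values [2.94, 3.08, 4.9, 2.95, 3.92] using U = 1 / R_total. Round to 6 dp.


R_total = 2.94 + 3.08 + 4.9 + 2.95 + 3.92 = 17.79
U = 1/17.79 = 0.056211

0.056211


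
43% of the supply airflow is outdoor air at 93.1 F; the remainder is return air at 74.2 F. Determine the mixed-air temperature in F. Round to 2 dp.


T_mix = 0.43*93.1 + 0.57*74.2 = 82.33 F

82.33 F


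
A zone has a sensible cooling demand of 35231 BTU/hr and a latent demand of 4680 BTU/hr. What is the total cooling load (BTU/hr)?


Qt = 35231 + 4680 = 39911 BTU/hr

39911 BTU/hr


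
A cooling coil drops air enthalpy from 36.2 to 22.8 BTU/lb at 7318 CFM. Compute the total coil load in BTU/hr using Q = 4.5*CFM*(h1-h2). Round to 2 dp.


Q = 4.5 * 7318 * (36.2 - 22.8) = 441275.40 BTU/hr

441275.40 BTU/hr


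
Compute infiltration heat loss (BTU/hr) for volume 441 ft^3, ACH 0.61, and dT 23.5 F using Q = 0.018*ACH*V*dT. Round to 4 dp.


Q = 0.018 * 0.61 * 441 * 23.5 = 113.7912 BTU/hr

113.7912 BTU/hr


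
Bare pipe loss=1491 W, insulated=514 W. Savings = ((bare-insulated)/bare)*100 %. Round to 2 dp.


Savings = ((1491-514)/1491)*100 = 65.53 %

65.53 %


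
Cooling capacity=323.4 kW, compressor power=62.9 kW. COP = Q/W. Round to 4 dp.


COP = 323.4 / 62.9 = 5.1415

5.1415


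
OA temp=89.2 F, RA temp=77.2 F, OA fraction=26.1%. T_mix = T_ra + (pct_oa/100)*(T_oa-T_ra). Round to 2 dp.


T_mix = 77.2 + (26.1/100)*(89.2-77.2) = 80.33 F

80.33 F


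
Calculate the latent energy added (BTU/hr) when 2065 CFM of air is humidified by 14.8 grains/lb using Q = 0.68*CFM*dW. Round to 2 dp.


Q = 0.68 * 2065 * 14.8 = 20782.16 BTU/hr

20782.16 BTU/hr


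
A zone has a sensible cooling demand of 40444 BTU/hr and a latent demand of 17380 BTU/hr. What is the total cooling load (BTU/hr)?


Qt = 40444 + 17380 = 57824 BTU/hr

57824 BTU/hr


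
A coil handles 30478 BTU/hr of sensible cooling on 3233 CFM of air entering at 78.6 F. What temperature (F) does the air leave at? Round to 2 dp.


dT = 30478/(1.08*3233) = 8.7288
T_leave = 78.6 - 8.7288 = 69.87 F

69.87 F


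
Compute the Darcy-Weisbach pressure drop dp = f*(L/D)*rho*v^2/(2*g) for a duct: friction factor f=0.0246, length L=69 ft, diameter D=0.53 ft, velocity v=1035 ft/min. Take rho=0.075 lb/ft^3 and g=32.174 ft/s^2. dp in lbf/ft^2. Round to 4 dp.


v_fps = 1035/60 = 17.25 ft/s
dp = 0.0246*(69/0.53)*0.075*17.25^2/(2*32.174) = 1.1107 lbf/ft^2

1.1107 lbf/ft^2


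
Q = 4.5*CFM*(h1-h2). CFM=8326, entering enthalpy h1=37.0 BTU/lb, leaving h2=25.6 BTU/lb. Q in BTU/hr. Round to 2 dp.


Q = 4.5 * 8326 * (37.0 - 25.6) = 427123.80 BTU/hr

427123.80 BTU/hr


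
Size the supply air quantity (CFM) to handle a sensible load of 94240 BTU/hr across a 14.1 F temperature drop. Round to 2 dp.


CFM = 94240 / (1.08 * 14.1) = 6188.60

6188.60 CFM


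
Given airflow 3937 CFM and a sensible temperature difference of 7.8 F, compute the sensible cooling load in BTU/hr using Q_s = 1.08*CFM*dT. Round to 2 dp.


Q = 1.08 * 3937 * 7.8 = 33165.29 BTU/hr

33165.29 BTU/hr


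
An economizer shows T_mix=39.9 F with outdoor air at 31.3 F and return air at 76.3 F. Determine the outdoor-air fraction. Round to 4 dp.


frac = (39.9 - 76.3) / (31.3 - 76.3) = 0.8089

0.8089


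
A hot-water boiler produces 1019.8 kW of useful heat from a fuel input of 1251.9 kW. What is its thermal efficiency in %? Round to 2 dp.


eta = (1019.8/1251.9)*100 = 81.46 %

81.46 %


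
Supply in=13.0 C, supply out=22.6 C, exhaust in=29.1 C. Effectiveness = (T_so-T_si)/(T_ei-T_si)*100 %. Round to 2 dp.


eff = (22.6-13.0)/(29.1-13.0)*100 = 59.63 %

59.63 %


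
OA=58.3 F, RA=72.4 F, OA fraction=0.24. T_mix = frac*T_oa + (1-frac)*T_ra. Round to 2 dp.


T_mix = 0.24*58.3 + 0.76*72.4 = 69.02 F

69.02 F


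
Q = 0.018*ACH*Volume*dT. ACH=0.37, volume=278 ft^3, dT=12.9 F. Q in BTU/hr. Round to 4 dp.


Q = 0.018 * 0.37 * 278 * 12.9 = 23.8841 BTU/hr

23.8841 BTU/hr


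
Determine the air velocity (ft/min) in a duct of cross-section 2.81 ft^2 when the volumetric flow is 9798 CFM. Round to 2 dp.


V = 9798 / 2.81 = 3486.83 ft/min

3486.83 ft/min


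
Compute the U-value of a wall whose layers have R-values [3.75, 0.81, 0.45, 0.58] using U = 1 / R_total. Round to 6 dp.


R_total = 3.75 + 0.81 + 0.45 + 0.58 = 5.59
U = 1/5.59 = 0.178891

0.178891


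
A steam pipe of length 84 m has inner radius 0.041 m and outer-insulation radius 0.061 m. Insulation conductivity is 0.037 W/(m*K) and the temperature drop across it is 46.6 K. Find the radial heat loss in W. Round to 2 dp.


Q = 2*pi*0.037*84*46.6/ln(0.061/0.041) = 2290.48 W

2290.48 W


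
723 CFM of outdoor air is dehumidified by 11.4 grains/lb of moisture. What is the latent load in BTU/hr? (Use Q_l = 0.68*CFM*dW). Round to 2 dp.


Q = 0.68 * 723 * 11.4 = 5604.70 BTU/hr

5604.70 BTU/hr


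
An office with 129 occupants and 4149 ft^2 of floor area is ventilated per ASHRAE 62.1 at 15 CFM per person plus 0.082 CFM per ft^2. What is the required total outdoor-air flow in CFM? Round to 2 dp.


Total = 129*15 + 4149*0.082 = 2275.22 CFM

2275.22 CFM


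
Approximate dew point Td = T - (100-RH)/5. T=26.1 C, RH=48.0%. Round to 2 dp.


Td = 26.1 - (100-48.0)/5 = 15.70 C

15.70 C


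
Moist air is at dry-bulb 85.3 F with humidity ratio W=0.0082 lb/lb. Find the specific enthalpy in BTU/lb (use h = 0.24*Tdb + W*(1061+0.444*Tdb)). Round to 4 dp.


h = 0.24*85.3 + 0.0082*(1061+0.444*85.3) = 29.4828 BTU/lb

29.4828 BTU/lb


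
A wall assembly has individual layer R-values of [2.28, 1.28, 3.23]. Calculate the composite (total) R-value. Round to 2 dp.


R_total = 2.28 + 1.28 + 3.23 = 6.79

6.79


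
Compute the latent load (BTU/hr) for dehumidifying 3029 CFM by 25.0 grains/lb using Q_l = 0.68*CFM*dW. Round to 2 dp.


Q = 0.68 * 3029 * 25.0 = 51493.00 BTU/hr

51493.00 BTU/hr


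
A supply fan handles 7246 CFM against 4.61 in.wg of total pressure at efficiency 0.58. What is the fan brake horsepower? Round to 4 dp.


BHP = 7246 * 4.61 / (6356 * 0.58) = 9.0612 hp

9.0612 hp


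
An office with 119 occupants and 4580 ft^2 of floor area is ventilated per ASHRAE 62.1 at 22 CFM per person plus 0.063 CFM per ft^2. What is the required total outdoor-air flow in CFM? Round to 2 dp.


Total = 119*22 + 4580*0.063 = 2906.54 CFM

2906.54 CFM


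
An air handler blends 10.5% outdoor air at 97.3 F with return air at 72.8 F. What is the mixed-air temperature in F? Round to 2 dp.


T_mix = 72.8 + (10.5/100)*(97.3-72.8) = 75.37 F

75.37 F


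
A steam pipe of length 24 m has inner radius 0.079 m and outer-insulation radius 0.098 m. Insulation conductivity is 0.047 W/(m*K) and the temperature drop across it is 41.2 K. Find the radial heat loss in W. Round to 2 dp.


Q = 2*pi*0.047*24*41.2/ln(0.098/0.079) = 1354.88 W

1354.88 W


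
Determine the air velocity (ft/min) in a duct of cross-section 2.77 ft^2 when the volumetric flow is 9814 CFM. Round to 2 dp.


V = 9814 / 2.77 = 3542.96 ft/min

3542.96 ft/min


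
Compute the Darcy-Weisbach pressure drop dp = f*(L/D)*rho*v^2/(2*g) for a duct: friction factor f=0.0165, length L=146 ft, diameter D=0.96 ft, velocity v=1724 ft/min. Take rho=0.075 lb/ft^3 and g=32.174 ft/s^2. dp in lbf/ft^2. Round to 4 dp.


v_fps = 1724/60 = 28.7333 ft/s
dp = 0.0165*(146/0.96)*0.075*28.7333^2/(2*32.174) = 2.4147 lbf/ft^2

2.4147 lbf/ft^2


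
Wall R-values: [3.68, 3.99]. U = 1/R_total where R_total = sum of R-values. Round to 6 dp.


R_total = 3.68 + 3.99 = 7.67
U = 1/7.67 = 0.130378

0.130378


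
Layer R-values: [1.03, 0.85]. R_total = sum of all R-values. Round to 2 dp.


R_total = 1.03 + 0.85 = 1.88

1.88


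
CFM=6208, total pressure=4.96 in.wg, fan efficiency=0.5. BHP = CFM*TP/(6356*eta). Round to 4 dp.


BHP = 6208 * 4.96 / (6356 * 0.5) = 9.6890 hp

9.6890 hp


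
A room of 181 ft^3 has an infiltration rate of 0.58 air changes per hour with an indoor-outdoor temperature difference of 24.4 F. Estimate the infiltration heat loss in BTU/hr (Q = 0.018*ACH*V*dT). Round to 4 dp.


Q = 0.018 * 0.58 * 181 * 24.4 = 46.1072 BTU/hr

46.1072 BTU/hr


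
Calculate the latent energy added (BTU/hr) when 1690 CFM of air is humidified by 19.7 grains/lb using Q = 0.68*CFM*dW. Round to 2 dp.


Q = 0.68 * 1690 * 19.7 = 22639.24 BTU/hr

22639.24 BTU/hr


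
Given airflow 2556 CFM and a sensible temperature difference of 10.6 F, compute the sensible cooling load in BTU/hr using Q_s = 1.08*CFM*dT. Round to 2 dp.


Q = 1.08 * 2556 * 10.6 = 29261.09 BTU/hr

29261.09 BTU/hr


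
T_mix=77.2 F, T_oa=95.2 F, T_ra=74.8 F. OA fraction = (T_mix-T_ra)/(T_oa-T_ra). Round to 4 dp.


frac = (77.2 - 74.8) / (95.2 - 74.8) = 0.1176

0.1176


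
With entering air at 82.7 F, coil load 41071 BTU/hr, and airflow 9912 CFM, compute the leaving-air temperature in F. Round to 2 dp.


dT = 41071/(1.08*9912) = 3.8366
T_leave = 82.7 - 3.8366 = 78.86 F

78.86 F


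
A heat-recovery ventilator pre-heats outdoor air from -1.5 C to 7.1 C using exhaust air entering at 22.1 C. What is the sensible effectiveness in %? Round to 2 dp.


eff = (7.1-(-1.5))/(22.1-(-1.5))*100 = 36.44 %

36.44 %


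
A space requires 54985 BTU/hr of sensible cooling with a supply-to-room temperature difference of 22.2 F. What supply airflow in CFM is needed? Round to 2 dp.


CFM = 54985 / (1.08 * 22.2) = 2293.34

2293.34 CFM


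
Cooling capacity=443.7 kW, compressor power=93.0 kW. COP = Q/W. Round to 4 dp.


COP = 443.7 / 93.0 = 4.7710

4.7710


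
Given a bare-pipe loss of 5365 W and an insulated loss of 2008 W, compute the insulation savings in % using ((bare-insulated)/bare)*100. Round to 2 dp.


Savings = ((5365-2008)/5365)*100 = 62.57 %

62.57 %


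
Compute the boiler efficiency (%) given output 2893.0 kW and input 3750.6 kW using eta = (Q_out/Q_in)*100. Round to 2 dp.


eta = (2893.0/3750.6)*100 = 77.13 %

77.13 %


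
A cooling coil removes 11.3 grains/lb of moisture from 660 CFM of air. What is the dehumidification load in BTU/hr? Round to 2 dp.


Q = 0.68 * 660 * 11.3 = 5071.44 BTU/hr

5071.44 BTU/hr


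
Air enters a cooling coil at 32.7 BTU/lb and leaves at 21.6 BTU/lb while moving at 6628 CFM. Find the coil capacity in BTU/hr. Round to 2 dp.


Q = 4.5 * 6628 * (32.7 - 21.6) = 331068.60 BTU/hr

331068.60 BTU/hr


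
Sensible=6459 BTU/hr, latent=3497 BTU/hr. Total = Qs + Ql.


Qt = 6459 + 3497 = 9956 BTU/hr

9956 BTU/hr


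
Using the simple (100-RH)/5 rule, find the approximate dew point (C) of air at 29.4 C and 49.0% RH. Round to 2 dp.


Td = 29.4 - (100-49.0)/5 = 19.20 C

19.20 C


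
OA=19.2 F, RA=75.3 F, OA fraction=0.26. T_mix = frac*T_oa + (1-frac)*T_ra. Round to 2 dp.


T_mix = 0.26*19.2 + 0.74*75.3 = 60.71 F

60.71 F


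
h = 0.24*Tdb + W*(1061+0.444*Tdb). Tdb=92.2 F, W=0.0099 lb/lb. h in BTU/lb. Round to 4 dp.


h = 0.24*92.2 + 0.0099*(1061+0.444*92.2) = 33.0372 BTU/lb

33.0372 BTU/lb


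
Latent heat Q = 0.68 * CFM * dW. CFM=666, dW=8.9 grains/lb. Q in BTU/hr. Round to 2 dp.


Q = 0.68 * 666 * 8.9 = 4030.63 BTU/hr

4030.63 BTU/hr


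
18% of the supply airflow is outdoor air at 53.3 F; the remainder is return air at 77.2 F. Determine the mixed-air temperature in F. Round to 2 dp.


T_mix = 0.18*53.3 + 0.82*77.2 = 72.90 F

72.90 F


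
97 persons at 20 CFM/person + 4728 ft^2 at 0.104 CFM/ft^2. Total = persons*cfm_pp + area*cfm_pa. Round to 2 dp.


Total = 97*20 + 4728*0.104 = 2431.71 CFM

2431.71 CFM


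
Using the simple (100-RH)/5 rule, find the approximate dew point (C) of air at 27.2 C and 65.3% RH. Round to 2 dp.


Td = 27.2 - (100-65.3)/5 = 20.26 C

20.26 C


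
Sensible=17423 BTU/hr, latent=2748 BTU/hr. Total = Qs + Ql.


Qt = 17423 + 2748 = 20171 BTU/hr

20171 BTU/hr


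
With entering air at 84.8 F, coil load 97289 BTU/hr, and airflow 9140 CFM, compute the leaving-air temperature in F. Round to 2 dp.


dT = 97289/(1.08*9140) = 9.8558
T_leave = 84.8 - 9.8558 = 74.94 F

74.94 F


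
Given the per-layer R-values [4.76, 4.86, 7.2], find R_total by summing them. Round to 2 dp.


R_total = 4.76 + 4.86 + 7.2 = 16.82

16.82


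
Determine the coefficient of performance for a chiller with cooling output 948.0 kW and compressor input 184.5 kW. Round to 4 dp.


COP = 948.0 / 184.5 = 5.1382

5.1382


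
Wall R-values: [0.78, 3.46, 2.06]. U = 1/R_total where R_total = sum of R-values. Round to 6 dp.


R_total = 0.78 + 3.46 + 2.06 = 6.30
U = 1/6.30 = 0.158730

0.158730


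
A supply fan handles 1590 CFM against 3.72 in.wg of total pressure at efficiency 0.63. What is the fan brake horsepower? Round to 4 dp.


BHP = 1590 * 3.72 / (6356 * 0.63) = 1.4771 hp

1.4771 hp


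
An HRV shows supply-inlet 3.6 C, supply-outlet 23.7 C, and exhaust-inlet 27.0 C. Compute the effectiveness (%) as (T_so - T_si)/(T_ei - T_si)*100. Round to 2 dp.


eff = (23.7-3.6)/(27.0-3.6)*100 = 85.90 %

85.90 %


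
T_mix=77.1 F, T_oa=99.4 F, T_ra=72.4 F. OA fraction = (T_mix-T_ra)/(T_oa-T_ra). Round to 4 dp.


frac = (77.1 - 72.4) / (99.4 - 72.4) = 0.1741

0.1741


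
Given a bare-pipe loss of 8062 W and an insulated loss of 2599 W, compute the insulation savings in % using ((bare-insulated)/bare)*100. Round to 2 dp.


Savings = ((8062-2599)/8062)*100 = 67.76 %

67.76 %


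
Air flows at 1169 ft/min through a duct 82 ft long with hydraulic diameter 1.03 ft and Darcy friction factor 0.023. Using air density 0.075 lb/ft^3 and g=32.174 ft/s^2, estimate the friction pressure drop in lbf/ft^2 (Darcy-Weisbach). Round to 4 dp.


v_fps = 1169/60 = 19.4833 ft/s
dp = 0.023*(82/1.03)*0.075*19.4833^2/(2*32.174) = 0.8101 lbf/ft^2

0.8101 lbf/ft^2


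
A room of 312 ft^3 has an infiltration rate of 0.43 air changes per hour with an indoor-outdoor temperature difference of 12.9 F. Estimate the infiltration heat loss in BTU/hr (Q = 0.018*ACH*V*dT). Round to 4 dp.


Q = 0.018 * 0.43 * 312 * 12.9 = 31.1520 BTU/hr

31.1520 BTU/hr


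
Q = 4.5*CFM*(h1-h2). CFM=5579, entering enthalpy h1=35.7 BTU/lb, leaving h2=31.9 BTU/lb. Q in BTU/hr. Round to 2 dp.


Q = 4.5 * 5579 * (35.7 - 31.9) = 95400.90 BTU/hr

95400.90 BTU/hr
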